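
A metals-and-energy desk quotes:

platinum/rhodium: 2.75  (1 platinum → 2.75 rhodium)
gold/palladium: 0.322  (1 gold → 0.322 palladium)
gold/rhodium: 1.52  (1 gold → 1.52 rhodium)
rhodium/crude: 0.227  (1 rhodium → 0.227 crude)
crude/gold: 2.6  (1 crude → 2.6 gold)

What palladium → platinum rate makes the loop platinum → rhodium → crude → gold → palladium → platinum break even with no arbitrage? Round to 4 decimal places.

1.9134

Known legs of the cycle: 2.75 × 0.227 × 2.6 × 0.322 = 0.5226221
For no arbitrage the full-cycle product must be 1, so the missing rate is 1 / 0.5226221 ≈ 1.913428.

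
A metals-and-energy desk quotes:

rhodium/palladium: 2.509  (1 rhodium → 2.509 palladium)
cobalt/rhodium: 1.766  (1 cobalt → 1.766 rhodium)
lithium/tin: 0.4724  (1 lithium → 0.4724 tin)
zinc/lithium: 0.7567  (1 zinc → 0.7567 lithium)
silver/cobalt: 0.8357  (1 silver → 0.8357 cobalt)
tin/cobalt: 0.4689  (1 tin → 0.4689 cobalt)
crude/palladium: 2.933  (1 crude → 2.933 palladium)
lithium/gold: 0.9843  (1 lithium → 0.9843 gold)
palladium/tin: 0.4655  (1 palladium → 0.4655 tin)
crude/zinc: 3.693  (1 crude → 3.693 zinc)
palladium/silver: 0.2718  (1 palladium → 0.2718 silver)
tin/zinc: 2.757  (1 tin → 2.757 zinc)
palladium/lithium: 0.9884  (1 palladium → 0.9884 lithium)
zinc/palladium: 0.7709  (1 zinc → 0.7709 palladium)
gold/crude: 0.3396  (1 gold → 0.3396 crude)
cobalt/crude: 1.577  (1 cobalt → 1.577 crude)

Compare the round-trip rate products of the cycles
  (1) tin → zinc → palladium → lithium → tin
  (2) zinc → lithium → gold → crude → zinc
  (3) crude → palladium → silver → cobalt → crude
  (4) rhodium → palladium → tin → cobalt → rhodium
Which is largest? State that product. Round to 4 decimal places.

(1) 2.757 × 0.7709 × 0.9884 × 0.4724 = 0.99238
(2) 0.7567 × 0.9843 × 0.3396 × 3.693 = 0.93411
(3) 2.933 × 0.2718 × 0.8357 × 1.577 = 1.05062
(4) 2.509 × 0.4655 × 0.4689 × 1.766 = 0.96714
Highest is cycle (3) at 1.0506 (>1, arbitrage).

1.0506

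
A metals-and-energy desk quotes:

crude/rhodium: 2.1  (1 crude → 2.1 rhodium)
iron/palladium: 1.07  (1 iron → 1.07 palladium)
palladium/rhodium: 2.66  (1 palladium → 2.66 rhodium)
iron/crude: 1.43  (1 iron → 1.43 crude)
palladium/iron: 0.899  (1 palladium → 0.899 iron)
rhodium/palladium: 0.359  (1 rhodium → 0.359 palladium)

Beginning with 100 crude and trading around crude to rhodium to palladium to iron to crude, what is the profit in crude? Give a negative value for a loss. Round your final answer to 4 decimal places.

100 crude × 2.1 = 210 rhodium
210 rhodium × 0.359 = 75.39 palladium
75.39 palladium × 0.899 = 67.77561 iron
67.77561 iron × 1.43 = 96.9191223 crude
Net change: 96.9191223 − 100 = -3.0808777 crude

-3.0809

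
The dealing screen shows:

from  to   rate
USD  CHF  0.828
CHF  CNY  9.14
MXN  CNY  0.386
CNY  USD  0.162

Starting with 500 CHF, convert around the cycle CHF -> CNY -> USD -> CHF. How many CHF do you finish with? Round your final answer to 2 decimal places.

613.00

500 CHF × 9.14 = 4570 CNY
4570 CNY × 0.162 = 740.34 USD
740.34 USD × 0.828 = 613.00152 CHF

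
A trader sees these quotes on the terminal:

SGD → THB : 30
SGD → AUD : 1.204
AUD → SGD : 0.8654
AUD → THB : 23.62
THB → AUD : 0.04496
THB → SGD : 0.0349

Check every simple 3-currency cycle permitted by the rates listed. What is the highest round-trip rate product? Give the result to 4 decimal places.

1.1673

SGD→THB→AUD→SGD: 30 × 0.04496 × 0.8654 = 1.16725
SGD→AUD→THB→SGD: 1.204 × 23.62 × 0.0349 = 0.99250
Maximum is SGD→THB→AUD→SGD at 1.1673; arbitrage exists.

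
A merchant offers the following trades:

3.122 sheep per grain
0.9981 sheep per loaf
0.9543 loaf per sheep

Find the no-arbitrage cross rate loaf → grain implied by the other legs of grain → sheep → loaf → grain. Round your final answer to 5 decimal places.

Known legs of the cycle: 3.122 × 0.9543 = 2.9793246
For no arbitrage the full-cycle product must be 1, so the missing rate is 1 / 2.9793246 ≈ 0.3356465.

0.33565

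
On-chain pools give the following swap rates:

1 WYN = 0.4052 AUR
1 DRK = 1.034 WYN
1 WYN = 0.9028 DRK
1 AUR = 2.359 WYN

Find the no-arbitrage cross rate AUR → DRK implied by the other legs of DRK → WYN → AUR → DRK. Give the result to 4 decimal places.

Known legs of the cycle: 1.034 × 0.4052 = 0.4189768
For no arbitrage the full-cycle product must be 1, so the missing rate is 1 / 0.4189768 ≈ 2.386767.

2.3868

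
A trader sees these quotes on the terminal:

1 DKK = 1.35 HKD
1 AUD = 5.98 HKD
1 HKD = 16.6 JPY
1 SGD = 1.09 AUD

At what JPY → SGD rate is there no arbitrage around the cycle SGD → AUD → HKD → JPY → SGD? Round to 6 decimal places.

0.009242

Known legs of the cycle: 1.09 × 5.98 × 16.6 = 108.20212
For no arbitrage the full-cycle product must be 1, so the missing rate is 1 / 108.20212 ≈ 0.00924196.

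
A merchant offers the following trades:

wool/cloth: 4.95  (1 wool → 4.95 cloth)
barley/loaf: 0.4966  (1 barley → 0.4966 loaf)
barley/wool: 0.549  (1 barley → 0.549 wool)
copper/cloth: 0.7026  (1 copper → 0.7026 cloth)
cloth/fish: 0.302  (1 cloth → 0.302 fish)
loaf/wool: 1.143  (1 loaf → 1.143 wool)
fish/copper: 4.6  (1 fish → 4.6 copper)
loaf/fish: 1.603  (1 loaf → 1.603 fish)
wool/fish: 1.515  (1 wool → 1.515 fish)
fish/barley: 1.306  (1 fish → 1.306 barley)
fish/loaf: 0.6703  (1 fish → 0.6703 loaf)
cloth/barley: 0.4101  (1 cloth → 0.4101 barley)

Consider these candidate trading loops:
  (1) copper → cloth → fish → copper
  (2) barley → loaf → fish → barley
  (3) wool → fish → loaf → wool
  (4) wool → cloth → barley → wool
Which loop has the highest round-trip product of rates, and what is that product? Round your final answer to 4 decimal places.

1.1607

(1) 0.7026 × 0.302 × 4.6 = 0.97605
(2) 0.4966 × 1.603 × 1.306 = 1.03964
(3) 1.515 × 0.6703 × 1.143 = 1.16072
(4) 4.95 × 0.4101 × 0.549 = 1.11447
Highest is cycle (3) at 1.1607 (>1, arbitrage).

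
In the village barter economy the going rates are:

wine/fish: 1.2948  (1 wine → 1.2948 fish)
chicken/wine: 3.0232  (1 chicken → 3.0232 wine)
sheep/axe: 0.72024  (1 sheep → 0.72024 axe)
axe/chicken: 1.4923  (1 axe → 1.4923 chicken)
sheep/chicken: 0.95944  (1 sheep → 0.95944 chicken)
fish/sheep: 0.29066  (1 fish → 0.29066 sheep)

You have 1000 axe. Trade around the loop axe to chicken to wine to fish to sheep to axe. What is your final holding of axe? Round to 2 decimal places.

1000 axe × 1.4923 = 1492.3 chicken
1492.3 chicken × 3.0232 = 4511.52136 wine
4511.52136 wine × 1.2948 = 5841.517856928 fish
5841.517856928 fish × 0.29066 = 1697.89558029469248 sheep
1697.89558029469248 sheep × 0.72024 = 1222.8923127514493117952 axe

1222.89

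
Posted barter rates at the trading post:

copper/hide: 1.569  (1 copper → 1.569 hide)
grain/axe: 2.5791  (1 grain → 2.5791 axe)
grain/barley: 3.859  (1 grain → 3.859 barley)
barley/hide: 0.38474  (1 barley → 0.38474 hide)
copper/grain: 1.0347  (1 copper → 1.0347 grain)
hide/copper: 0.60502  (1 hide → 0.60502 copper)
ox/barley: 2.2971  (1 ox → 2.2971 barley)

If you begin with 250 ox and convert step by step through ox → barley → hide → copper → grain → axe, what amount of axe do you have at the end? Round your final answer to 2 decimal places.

250 ox × 2.2971 = 574.275 barley
574.275 barley × 0.38474 = 220.9465635 hide
220.9465635 hide × 0.60502 = 133.67708984877 copper
133.67708984877 copper × 1.0347 = 138.315684866522319 grain
138.315684866522319 grain × 2.5791 = 356.7299828392477129329 axe

356.73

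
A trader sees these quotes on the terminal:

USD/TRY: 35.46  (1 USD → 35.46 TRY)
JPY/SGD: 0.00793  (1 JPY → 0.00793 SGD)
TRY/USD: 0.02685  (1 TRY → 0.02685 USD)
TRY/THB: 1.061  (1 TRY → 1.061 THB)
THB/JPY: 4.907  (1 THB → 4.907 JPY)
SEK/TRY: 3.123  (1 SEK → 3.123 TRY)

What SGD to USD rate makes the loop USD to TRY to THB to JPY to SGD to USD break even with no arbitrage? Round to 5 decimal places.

0.68306

Known legs of the cycle: 35.46 × 1.061 × 4.907 × 0.00793 = 1.4640076984806
For no arbitrage the full-cycle product must be 1, so the missing rate is 1 / 1.4640076984806 ≈ 0.6830565.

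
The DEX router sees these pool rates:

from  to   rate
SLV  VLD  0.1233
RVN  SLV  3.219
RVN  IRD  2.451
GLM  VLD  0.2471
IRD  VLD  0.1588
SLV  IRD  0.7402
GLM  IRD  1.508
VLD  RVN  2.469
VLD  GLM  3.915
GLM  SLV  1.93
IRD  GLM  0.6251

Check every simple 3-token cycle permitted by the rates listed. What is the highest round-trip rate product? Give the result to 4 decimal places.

SLV→VLD→RVN→SLV: 0.1233 × 2.469 × 3.219 = 0.97995
IRD→VLD→RVN→IRD: 0.1588 × 2.469 × 2.451 = 0.96098
GLM→IRD→VLD→GLM: 1.508 × 0.1588 × 3.915 = 0.93753
GLM→SLV→VLD→GLM: 1.93 × 0.1233 × 3.915 = 0.93165
GLM→SLV→IRD→GLM: 1.93 × 0.7402 × 0.6251 = 0.89301
Maximum is SLV→VLD→RVN→SLV at 0.9800; no arbitrage — every cycle loses value.

0.9800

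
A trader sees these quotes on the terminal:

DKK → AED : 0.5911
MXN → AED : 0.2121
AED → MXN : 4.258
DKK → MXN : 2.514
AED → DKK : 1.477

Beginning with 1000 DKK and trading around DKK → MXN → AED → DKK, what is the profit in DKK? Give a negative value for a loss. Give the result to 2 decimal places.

1000 DKK × 2.514 = 2514 MXN
2514 MXN × 0.2121 = 533.2194 AED
533.2194 AED × 1.477 = 787.5650538 DKK
Net change: 787.5650538 − 1000 = -212.4349462 DKK

-212.43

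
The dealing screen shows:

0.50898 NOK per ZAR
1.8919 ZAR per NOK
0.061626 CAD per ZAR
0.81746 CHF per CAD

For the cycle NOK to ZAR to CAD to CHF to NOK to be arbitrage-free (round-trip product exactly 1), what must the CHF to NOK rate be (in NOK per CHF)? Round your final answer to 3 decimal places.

Known legs of the cycle: 1.8919 × 0.061626 × 0.81746 = 0.095307848925324
For no arbitrage the full-cycle product must be 1, so the missing rate is 1 / 0.095307848925324 ≈ 10.49232.

10.492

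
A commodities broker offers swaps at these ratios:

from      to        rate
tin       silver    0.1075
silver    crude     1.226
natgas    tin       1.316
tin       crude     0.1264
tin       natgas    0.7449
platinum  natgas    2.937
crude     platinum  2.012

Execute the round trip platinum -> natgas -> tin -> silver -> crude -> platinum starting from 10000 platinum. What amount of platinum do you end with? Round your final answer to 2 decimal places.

10000 platinum × 2.937 = 29370 natgas
29370 natgas × 1.316 = 38650.92 tin
38650.92 tin × 0.1075 = 4154.9739 silver
4154.9739 silver × 1.226 = 5093.9980014 crude
5093.9980014 crude × 2.012 = 10249.1239788168 platinum

10249.12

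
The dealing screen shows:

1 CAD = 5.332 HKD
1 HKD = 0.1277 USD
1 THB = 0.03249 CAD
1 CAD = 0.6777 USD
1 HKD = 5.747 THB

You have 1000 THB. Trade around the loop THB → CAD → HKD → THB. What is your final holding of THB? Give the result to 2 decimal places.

1000 THB × 0.03249 = 32.49 CAD
32.49 CAD × 5.332 = 173.23668 HKD
173.23668 HKD × 5.747 = 995.59119996 THB

995.59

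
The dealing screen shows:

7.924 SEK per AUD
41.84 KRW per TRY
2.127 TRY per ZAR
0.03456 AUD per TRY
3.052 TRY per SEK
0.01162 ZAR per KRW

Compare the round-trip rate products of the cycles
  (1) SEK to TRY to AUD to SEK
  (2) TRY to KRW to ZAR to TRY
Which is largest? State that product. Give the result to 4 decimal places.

1.0341

(1) 3.052 × 0.03456 × 7.924 = 0.83580
(2) 41.84 × 0.01162 × 2.127 = 1.03411
Highest is cycle (2) at 1.0341 (>1, arbitrage).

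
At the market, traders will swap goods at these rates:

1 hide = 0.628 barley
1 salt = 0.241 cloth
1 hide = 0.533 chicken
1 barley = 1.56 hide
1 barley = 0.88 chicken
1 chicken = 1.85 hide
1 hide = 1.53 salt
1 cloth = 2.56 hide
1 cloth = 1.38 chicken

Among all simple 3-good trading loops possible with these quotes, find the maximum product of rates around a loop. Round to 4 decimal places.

1.0224

hide→barley→chicken→hide: 0.628 × 0.88 × 1.85 = 1.02238
salt→cloth→hide→salt: 0.241 × 2.56 × 1.53 = 0.94395
Maximum is hide→barley→chicken→hide at 1.0224; arbitrage exists.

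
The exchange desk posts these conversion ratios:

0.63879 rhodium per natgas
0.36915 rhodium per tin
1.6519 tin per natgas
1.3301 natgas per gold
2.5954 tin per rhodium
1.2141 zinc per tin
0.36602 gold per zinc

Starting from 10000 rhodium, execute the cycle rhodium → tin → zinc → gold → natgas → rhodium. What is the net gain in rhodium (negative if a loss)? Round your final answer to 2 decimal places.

-200.45

10000 rhodium × 2.5954 = 25954 tin
25954 tin × 1.2141 = 31510.7514 zinc
31510.7514 zinc × 0.36602 = 11533.565227428 gold
11533.565227428 gold × 1.3301 = 15340.7951090019828 natgas
15340.7951090019828 natgas × 0.63879 = 9799.546507679376592812 rhodium
Net change: 9799.546507679376592812 − 10000 = -200.453492320623407188 rhodium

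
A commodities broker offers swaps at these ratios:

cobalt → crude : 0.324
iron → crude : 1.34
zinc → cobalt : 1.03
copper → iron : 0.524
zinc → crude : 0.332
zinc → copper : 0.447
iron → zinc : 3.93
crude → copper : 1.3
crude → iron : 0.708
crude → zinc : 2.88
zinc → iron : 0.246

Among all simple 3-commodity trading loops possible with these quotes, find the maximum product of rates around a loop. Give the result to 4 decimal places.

zinc→cobalt→crude→zinc: 1.03 × 0.324 × 2.88 = 0.96111
zinc→iron→crude→zinc: 0.246 × 1.34 × 2.88 = 0.94936
zinc→crude→iron→zinc: 0.332 × 0.708 × 3.93 = 0.92377
copper→iron→zinc→copper: 0.524 × 3.93 × 0.447 = 0.92052
copper→iron→crude→copper: 0.524 × 1.34 × 1.3 = 0.91281
Maximum is zinc→cobalt→crude→zinc at 0.9611; no arbitrage — every cycle loses value.

0.9611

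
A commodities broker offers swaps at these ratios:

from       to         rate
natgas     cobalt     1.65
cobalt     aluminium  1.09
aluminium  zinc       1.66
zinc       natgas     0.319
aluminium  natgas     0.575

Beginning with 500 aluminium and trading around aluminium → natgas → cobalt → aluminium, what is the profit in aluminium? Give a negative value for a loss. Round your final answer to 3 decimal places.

500 aluminium × 0.575 = 287.5 natgas
287.5 natgas × 1.65 = 474.375 cobalt
474.375 cobalt × 1.09 = 517.06875 aluminium
Net change: 517.06875 − 500 = 17.06875 aluminium

17.069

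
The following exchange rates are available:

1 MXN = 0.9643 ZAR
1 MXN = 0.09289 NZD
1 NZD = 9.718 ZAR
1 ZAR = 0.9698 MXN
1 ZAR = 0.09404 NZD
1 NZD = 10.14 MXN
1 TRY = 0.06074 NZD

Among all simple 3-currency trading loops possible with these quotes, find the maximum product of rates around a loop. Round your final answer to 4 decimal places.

ZAR→NZD→MXN→ZAR: 0.09404 × 10.14 × 0.9643 = 0.91952
ZAR→MXN→NZD→ZAR: 0.9698 × 0.09289 × 9.718 = 0.87544
Maximum is ZAR→NZD→MXN→ZAR at 0.9195; no arbitrage — every cycle loses value.

0.9195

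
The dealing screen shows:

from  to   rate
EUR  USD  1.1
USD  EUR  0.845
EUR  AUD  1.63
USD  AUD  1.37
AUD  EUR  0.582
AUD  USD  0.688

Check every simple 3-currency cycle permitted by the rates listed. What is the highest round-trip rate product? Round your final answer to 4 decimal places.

0.9476

USD→EUR→AUD→USD: 0.845 × 1.63 × 0.688 = 0.94762
USD→AUD→EUR→USD: 1.37 × 0.582 × 1.1 = 0.87707
Maximum is USD→EUR→AUD→USD at 0.9476; no arbitrage — every cycle loses value.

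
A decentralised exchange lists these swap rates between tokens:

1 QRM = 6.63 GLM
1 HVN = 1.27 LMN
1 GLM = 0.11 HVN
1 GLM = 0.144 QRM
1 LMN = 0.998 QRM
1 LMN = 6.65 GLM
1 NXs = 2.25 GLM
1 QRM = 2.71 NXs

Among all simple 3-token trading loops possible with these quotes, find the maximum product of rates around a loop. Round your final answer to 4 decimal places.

HVN→LMN→GLM→HVN: 1.27 × 6.65 × 0.11 = 0.92901
QRM→NXs→GLM→QRM: 2.71 × 2.25 × 0.144 = 0.87804
Maximum is HVN→LMN→GLM→HVN at 0.9290; no arbitrage — every cycle loses value.

0.9290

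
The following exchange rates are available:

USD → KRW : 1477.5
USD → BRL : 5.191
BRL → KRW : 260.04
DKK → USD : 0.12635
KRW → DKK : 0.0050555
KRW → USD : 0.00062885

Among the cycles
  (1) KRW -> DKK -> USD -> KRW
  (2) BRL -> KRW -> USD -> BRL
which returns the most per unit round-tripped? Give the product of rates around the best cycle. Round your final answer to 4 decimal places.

0.9438

(1) 0.0050555 × 0.12635 × 1477.5 = 0.94377
(2) 260.04 × 0.00062885 × 5.191 = 0.84886
Highest is cycle (1) at 0.9438 (≤1, no arbitrage).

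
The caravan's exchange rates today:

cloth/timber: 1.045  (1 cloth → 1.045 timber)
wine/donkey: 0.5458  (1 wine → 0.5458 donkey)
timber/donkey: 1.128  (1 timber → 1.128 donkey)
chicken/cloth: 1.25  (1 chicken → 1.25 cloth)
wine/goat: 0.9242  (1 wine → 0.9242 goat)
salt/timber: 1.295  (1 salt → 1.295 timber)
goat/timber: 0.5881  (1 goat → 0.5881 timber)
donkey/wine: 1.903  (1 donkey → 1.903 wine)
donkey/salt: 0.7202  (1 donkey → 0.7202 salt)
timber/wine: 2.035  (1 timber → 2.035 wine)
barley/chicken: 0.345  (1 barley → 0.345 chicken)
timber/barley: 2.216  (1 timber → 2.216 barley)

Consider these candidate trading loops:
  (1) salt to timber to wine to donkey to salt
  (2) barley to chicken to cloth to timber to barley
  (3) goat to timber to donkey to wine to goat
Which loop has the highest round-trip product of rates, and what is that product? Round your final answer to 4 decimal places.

1.1667

(1) 1.295 × 2.035 × 0.5458 × 0.7202 = 1.03591
(2) 0.345 × 1.25 × 1.045 × 2.216 = 0.99865
(3) 0.5881 × 1.128 × 1.903 × 0.9242 = 1.16672
Highest is cycle (3) at 1.1667 (>1, arbitrage).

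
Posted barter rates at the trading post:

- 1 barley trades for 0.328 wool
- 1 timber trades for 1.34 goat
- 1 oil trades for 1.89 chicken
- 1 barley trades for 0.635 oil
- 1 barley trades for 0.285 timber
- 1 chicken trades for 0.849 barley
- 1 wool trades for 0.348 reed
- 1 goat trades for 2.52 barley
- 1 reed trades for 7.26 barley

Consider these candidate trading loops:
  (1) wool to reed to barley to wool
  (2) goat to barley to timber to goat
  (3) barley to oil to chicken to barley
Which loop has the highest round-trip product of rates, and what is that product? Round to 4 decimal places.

(1) 0.348 × 7.26 × 0.328 = 0.82869
(2) 2.52 × 0.285 × 1.34 = 0.96239
(3) 0.635 × 1.89 × 0.849 = 1.01893
Highest is cycle (3) at 1.0189 (>1, arbitrage).

1.0189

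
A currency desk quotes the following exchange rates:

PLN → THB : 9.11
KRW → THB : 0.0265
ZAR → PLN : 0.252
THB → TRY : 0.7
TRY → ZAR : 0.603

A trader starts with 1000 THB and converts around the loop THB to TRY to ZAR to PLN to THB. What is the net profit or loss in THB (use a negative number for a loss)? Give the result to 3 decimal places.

-30.977

1000 THB × 0.7 = 700 TRY
700 TRY × 0.603 = 422.1 ZAR
422.1 ZAR × 0.252 = 106.3692 PLN
106.3692 PLN × 9.11 = 969.023412 THB
Net change: 969.023412 − 1000 = -30.976588 THB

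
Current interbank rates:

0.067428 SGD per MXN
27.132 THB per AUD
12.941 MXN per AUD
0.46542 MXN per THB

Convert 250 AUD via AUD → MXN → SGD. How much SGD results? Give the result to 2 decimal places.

250 AUD × 12.941 = 3235.25 MXN
3235.25 MXN × 0.067428 = 218.146437 SGD

218.15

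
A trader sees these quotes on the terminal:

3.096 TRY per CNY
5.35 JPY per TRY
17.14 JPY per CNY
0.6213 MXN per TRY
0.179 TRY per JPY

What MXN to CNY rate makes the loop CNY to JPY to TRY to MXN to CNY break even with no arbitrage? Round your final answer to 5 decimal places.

Known legs of the cycle: 17.14 × 0.179 × 0.6213 = 1.906185678
For no arbitrage the full-cycle product must be 1, so the missing rate is 1 / 1.906185678 ≈ 0.5246079.

0.52461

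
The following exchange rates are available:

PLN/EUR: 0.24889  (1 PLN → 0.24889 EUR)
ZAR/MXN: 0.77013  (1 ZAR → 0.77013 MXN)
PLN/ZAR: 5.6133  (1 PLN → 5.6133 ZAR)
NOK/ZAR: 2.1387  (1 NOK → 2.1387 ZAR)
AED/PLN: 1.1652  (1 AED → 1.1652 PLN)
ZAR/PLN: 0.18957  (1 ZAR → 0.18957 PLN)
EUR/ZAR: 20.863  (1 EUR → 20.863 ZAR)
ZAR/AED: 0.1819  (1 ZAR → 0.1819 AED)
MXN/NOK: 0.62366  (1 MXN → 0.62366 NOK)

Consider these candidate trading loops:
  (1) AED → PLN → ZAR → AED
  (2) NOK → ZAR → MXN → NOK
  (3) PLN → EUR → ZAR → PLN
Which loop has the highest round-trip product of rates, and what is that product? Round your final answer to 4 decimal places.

1.1897

(1) 1.1652 × 5.6133 × 0.1819 = 1.18974
(2) 2.1387 × 0.77013 × 0.62366 = 1.02722
(3) 0.24889 × 20.863 × 0.18957 = 0.98436
Highest is cycle (1) at 1.1897 (>1, arbitrage).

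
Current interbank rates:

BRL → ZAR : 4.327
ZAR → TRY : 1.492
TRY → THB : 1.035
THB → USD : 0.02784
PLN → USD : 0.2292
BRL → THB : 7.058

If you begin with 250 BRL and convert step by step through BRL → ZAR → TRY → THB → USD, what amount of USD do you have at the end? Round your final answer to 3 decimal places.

250 BRL × 4.327 = 1081.75 ZAR
1081.75 ZAR × 1.492 = 1613.971 TRY
1613.971 TRY × 1.035 = 1670.459985 THB
1670.459985 THB × 0.02784 = 46.5056059824 USD

46.506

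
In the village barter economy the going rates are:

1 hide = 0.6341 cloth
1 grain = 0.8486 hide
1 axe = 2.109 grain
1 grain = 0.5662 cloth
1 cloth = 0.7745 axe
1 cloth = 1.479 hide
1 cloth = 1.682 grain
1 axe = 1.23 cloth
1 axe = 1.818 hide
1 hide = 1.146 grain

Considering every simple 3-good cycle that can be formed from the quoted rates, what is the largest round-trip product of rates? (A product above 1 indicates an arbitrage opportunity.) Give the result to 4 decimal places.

hide→grain→cloth→hide: 1.146 × 0.5662 × 1.479 = 0.95967
cloth→axe→grain→cloth: 0.7745 × 2.109 × 0.5662 = 0.92484
hide→cloth→grain→hide: 0.6341 × 1.682 × 0.8486 = 0.90508
hide→cloth→axe→hide: 0.6341 × 0.7745 × 1.818 = 0.89284
Maximum is hide→grain→cloth→hide at 0.9597; no arbitrage — every cycle loses value.

0.9597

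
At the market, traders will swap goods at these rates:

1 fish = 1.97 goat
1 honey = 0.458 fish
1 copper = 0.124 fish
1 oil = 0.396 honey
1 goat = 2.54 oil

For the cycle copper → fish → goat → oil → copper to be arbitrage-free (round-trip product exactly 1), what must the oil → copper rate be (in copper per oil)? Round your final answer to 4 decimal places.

1.6117

Known legs of the cycle: 0.124 × 1.97 × 2.54 = 0.6204712
For no arbitrage the full-cycle product must be 1, so the missing rate is 1 / 0.6204712 ≈ 1.611678.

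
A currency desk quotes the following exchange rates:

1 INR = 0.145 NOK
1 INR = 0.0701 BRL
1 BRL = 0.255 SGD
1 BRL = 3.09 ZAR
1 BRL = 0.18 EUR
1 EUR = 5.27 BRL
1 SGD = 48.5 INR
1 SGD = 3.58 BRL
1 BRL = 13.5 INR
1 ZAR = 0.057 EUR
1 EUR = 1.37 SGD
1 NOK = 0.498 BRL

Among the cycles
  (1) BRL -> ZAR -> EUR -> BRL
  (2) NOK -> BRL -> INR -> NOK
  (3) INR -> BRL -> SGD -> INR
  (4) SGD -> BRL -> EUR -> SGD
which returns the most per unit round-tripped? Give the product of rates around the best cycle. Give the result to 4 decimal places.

0.9748

(1) 3.09 × 0.057 × 5.27 = 0.92821
(2) 0.498 × 13.5 × 0.145 = 0.97484
(3) 0.0701 × 0.255 × 48.5 = 0.86696
(4) 3.58 × 0.18 × 1.37 = 0.88283
Highest is cycle (2) at 0.9748 (≤1, no arbitrage).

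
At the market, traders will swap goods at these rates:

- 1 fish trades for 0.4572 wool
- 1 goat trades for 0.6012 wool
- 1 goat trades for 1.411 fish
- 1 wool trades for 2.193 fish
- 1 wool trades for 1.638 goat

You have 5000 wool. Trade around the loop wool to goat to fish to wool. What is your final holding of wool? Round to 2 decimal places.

5000 wool × 1.638 = 8190 goat
8190 goat × 1.411 = 11556.09 fish
11556.09 fish × 0.4572 = 5283.444348 wool

5283.44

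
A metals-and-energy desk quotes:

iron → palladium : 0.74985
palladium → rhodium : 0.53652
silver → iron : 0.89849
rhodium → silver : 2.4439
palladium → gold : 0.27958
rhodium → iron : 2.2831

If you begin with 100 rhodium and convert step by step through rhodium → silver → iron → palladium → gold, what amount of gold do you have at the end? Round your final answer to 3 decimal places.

100 rhodium × 2.4439 = 244.39 silver
244.39 silver × 0.89849 = 219.5819711 iron
219.5819711 iron × 0.74985 = 164.653541029335 palladium
164.653541029335 palladium × 0.27958 = 46.0338370009814793 gold

46.034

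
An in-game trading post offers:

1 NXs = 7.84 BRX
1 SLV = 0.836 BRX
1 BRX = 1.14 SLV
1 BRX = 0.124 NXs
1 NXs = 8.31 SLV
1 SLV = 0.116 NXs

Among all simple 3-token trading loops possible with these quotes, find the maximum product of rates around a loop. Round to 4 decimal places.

1.0368

NXs→BRX→SLV→NXs: 7.84 × 1.14 × 0.116 = 1.03676
NXs→SLV→BRX→NXs: 8.31 × 0.836 × 0.124 = 0.86145
Maximum is NXs→BRX→SLV→NXs at 1.0368; arbitrage exists.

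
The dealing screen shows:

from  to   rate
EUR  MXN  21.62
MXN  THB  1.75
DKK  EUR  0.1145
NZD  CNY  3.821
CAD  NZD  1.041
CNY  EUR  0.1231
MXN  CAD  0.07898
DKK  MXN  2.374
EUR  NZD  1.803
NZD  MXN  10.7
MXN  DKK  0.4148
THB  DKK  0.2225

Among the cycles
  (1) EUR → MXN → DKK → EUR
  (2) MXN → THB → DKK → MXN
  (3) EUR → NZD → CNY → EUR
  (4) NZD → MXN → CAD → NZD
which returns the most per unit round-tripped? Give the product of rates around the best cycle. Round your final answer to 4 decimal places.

(1) 21.62 × 0.4148 × 0.1145 = 1.02683
(2) 1.75 × 0.2225 × 2.374 = 0.92438
(3) 1.803 × 3.821 × 0.1231 = 0.84807
(4) 10.7 × 0.07898 × 1.041 = 0.87973
Highest is cycle (1) at 1.0268 (>1, arbitrage).

1.0268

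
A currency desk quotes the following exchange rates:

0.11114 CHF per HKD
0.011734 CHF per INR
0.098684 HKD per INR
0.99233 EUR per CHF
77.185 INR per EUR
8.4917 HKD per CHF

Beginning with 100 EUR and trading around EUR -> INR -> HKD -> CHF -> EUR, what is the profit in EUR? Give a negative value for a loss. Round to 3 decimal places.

-15.995

100 EUR × 77.185 = 7718.5 INR
7718.5 INR × 0.098684 = 761.692454 HKD
761.692454 HKD × 0.11114 = 84.65449933756 CHF
84.65449933756 CHF × 0.99233 = 84.0051993276409148 EUR
Net change: 84.0051993276409148 − 100 = -15.9948006723590852 EUR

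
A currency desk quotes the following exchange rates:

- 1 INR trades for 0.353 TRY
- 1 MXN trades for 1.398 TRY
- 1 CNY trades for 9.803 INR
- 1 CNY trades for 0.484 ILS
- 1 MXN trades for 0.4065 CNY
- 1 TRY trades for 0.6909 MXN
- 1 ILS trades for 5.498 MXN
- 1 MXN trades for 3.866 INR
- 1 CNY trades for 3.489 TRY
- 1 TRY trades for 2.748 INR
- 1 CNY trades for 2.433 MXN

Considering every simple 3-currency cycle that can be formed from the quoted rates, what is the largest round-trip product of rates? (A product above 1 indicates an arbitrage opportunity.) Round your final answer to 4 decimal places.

ILS→MXN→CNY→ILS: 5.498 × 0.4065 × 0.484 = 1.08171
MXN→CNY→TRY→MXN: 0.4065 × 3.489 × 0.6909 = 0.97989
MXN→INR→TRY→MXN: 3.866 × 0.353 × 0.6909 = 0.94287
Maximum is ILS→MXN→CNY→ILS at 1.0817; arbitrage exists.

1.0817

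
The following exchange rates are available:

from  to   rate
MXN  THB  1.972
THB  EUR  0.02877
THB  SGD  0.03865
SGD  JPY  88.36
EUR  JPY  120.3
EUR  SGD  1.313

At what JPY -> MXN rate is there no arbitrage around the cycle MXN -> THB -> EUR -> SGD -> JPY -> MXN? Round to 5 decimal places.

Known legs of the cycle: 1.972 × 0.02877 × 1.313 × 88.36 = 6.5821413704592
For no arbitrage the full-cycle product must be 1, so the missing rate is 1 / 6.5821413704592 ≈ 0.1519262.

0.15193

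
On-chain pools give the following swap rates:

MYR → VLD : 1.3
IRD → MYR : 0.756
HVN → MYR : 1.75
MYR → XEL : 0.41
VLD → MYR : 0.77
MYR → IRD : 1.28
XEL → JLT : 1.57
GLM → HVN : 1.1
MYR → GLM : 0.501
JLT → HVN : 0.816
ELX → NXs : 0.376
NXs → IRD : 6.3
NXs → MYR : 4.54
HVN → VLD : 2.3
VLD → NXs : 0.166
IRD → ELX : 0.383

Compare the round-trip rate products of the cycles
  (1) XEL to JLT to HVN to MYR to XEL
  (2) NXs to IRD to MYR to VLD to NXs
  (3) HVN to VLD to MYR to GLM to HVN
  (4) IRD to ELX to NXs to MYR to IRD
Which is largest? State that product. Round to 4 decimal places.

(1) 1.57 × 0.816 × 1.75 × 0.41 = 0.91920
(2) 6.3 × 0.756 × 1.3 × 0.166 = 1.02781
(3) 2.3 × 0.77 × 0.501 × 1.1 = 0.97600
(4) 0.383 × 0.376 × 4.54 × 1.28 = 0.83686
Highest is cycle (2) at 1.0278 (>1, arbitrage).

1.0278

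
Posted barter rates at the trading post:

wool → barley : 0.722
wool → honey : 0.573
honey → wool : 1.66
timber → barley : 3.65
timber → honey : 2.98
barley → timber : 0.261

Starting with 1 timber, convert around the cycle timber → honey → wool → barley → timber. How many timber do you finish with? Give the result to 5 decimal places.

0.93218

1 timber × 2.98 = 2.98 honey
2.98 honey × 1.66 = 4.9468 wool
4.9468 wool × 0.722 = 3.5715896 barley
3.5715896 barley × 0.261 = 0.9321848856 timber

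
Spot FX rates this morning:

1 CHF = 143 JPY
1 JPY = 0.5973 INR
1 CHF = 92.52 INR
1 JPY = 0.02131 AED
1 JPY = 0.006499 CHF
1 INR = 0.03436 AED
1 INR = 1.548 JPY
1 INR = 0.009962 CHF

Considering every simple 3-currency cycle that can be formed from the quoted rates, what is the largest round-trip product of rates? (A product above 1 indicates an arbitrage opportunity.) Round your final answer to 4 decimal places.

0.9308

CHF→INR→JPY→CHF: 92.52 × 1.548 × 0.006499 = 0.93079
CHF→JPY→INR→CHF: 143 × 0.5973 × 0.009962 = 0.85089
Maximum is CHF→INR→JPY→CHF at 0.9308; no arbitrage — every cycle loses value.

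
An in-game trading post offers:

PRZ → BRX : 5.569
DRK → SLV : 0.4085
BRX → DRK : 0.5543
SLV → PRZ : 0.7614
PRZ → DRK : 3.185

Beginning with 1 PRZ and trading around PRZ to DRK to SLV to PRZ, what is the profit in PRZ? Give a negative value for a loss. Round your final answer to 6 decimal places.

-0.009363

1 PRZ × 3.185 = 3.185 DRK
3.185 DRK × 0.4085 = 1.3010725 SLV
1.3010725 SLV × 0.7614 = 0.9906366015 PRZ
Net change: 0.9906366015 − 1 = -0.0093633985 PRZ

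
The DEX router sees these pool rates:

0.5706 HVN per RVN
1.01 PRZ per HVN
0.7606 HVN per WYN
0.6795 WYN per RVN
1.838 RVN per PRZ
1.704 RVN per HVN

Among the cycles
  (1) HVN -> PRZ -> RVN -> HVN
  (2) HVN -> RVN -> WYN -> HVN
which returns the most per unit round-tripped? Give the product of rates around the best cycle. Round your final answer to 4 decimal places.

1.0593

(1) 1.01 × 1.838 × 0.5706 = 1.05925
(2) 1.704 × 0.6795 × 0.7606 = 0.88067
Highest is cycle (1) at 1.0593 (>1, arbitrage).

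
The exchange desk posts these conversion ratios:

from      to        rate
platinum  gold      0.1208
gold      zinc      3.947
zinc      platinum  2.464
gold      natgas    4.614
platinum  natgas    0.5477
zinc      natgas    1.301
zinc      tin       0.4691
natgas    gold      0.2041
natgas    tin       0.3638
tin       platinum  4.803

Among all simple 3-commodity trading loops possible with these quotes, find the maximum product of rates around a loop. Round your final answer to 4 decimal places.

1.1748

gold→zinc→platinum→gold: 3.947 × 2.464 × 0.1208 = 1.17483
natgas→gold→zinc→natgas: 0.2041 × 3.947 × 1.301 = 1.04806
natgas→tin→platinum→natgas: 0.3638 × 4.803 × 0.5477 = 0.95701
Maximum is gold→zinc→platinum→gold at 1.1748; arbitrage exists.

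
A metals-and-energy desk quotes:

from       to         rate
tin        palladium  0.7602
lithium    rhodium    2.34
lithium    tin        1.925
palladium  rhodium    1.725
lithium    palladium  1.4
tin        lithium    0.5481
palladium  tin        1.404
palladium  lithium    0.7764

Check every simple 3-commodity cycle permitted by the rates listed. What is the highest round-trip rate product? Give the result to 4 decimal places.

lithium→tin→palladium→lithium: 1.925 × 0.7602 × 0.7764 = 1.13617
lithium→palladium→tin→lithium: 1.4 × 1.404 × 0.5481 = 1.07735
Maximum is lithium→tin→palladium→lithium at 1.1362; arbitrage exists.

1.1362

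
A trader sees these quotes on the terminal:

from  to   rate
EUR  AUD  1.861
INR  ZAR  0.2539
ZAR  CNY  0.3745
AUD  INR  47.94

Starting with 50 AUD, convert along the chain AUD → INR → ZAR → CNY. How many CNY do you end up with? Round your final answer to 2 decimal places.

50 AUD × 47.94 = 2397 INR
2397 INR × 0.2539 = 608.5983 ZAR
608.5983 ZAR × 0.3745 = 227.92006335 CNY

227.92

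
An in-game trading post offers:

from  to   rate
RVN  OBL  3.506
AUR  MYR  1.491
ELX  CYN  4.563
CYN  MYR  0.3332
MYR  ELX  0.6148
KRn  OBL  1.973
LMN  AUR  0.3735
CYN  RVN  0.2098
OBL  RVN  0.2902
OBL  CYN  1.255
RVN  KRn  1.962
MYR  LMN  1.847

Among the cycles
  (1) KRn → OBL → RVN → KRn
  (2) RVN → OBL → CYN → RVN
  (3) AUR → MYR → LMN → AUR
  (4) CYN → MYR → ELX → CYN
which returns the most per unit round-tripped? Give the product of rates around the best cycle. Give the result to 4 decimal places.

1.1234

(1) 1.973 × 0.2902 × 1.962 = 1.12337
(2) 3.506 × 1.255 × 0.2098 = 0.92313
(3) 1.491 × 1.847 × 0.3735 = 1.02857
(4) 0.3332 × 0.6148 × 4.563 = 0.93474
Highest is cycle (1) at 1.1234 (>1, arbitrage).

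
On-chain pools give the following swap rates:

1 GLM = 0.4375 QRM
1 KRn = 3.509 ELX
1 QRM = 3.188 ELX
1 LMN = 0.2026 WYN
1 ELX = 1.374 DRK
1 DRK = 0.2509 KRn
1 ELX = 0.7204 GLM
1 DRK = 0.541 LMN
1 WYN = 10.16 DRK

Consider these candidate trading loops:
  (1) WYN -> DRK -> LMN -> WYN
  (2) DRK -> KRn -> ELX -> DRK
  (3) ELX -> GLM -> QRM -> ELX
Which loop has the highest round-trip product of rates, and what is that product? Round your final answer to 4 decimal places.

(1) 10.16 × 0.541 × 0.2026 = 1.11360
(2) 0.2509 × 3.509 × 1.374 = 1.20968
(3) 0.7204 × 0.4375 × 3.188 = 1.00478
Highest is cycle (2) at 1.2097 (>1, arbitrage).

1.2097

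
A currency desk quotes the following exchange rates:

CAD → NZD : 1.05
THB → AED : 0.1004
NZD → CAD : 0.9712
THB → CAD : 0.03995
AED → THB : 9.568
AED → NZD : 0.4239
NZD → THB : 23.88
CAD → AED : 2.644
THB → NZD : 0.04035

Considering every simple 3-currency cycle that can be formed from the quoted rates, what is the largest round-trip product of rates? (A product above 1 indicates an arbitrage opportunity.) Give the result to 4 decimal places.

CAD→AED→NZD→CAD: 2.644 × 0.4239 × 0.9712 = 1.08851
THB→AED→NZD→THB: 0.1004 × 0.4239 × 23.88 = 1.01632
CAD→AED→THB→CAD: 2.644 × 9.568 × 0.03995 = 1.01065
CAD→NZD→THB→CAD: 1.05 × 23.88 × 0.03995 = 1.00171
Maximum is CAD→AED→NZD→CAD at 1.0885; arbitrage exists.

1.0885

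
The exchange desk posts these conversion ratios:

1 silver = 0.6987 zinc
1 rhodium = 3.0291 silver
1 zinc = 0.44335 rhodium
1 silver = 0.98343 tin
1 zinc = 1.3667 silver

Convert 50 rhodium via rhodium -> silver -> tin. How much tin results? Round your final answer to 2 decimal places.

50 rhodium × 3.0291 = 151.455 silver
151.455 silver × 0.98343 = 148.94539065 tin

148.95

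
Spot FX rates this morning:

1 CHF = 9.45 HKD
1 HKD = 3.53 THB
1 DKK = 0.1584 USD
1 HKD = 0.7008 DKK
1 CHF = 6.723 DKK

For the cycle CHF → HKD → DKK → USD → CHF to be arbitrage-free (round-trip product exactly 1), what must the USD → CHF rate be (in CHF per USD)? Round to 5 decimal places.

0.95328

Known legs of the cycle: 9.45 × 0.7008 × 0.1584 = 1.049013504
For no arbitrage the full-cycle product must be 1, so the missing rate is 1 / 1.049013504 ≈ 0.9532766.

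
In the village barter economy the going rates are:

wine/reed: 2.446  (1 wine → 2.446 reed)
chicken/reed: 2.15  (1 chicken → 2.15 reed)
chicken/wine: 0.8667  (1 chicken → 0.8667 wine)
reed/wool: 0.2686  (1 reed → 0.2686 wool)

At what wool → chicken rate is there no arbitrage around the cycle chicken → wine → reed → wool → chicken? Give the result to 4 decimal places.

Known legs of the cycle: 0.8667 × 2.446 × 0.2686 = 0.56941808652
For no arbitrage the full-cycle product must be 1, so the missing rate is 1 / 0.56941808652 ≈ 1.756179.

1.7562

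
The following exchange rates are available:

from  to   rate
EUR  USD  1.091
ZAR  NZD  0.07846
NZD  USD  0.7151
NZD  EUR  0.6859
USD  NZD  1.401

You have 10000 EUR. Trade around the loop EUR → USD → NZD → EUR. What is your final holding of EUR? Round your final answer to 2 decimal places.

10483.92

10000 EUR × 1.091 = 10910 USD
10910 USD × 1.401 = 15284.91 NZD
15284.91 NZD × 0.6859 = 10483.919769 EUR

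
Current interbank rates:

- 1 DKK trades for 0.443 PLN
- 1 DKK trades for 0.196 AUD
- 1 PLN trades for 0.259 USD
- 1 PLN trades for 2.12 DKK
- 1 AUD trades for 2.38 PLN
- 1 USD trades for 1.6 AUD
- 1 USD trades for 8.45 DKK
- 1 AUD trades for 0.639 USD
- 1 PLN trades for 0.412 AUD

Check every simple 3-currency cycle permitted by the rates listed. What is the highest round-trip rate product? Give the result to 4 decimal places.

1.0583

AUD→USD→DKK→AUD: 0.639 × 8.45 × 0.196 = 1.05831
AUD→PLN→DKK→AUD: 2.38 × 2.12 × 0.196 = 0.98894
AUD→PLN→USD→AUD: 2.38 × 0.259 × 1.6 = 0.98627
USD→DKK→PLN→USD: 8.45 × 0.443 × 0.259 = 0.96953
Maximum is AUD→USD→DKK→AUD at 1.0583; arbitrage exists.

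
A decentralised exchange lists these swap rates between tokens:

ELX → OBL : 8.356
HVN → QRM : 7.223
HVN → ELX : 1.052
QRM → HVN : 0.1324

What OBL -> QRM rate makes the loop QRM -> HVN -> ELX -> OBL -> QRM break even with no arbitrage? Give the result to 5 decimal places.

Known legs of the cycle: 0.1324 × 1.052 × 8.356 = 1.1638637888
For no arbitrage the full-cycle product must be 1, so the missing rate is 1 / 1.1638637888 ≈ 0.8592071.

0.85921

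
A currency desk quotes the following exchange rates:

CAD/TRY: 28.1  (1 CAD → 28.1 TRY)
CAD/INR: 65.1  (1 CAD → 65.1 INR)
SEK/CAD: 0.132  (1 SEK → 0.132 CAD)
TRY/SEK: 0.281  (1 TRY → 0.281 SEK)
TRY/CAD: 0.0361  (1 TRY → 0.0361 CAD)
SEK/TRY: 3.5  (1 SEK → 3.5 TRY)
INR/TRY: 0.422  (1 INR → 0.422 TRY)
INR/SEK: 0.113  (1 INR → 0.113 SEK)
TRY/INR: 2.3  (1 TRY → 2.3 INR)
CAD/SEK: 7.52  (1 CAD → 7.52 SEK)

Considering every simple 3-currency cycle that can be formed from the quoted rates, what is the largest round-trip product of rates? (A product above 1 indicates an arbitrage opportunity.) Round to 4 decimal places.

TRY→SEK→CAD→TRY: 0.281 × 0.132 × 28.1 = 1.04229
TRY→CAD→INR→TRY: 0.0361 × 65.1 × 0.422 = 0.99175
INR→SEK→CAD→INR: 0.113 × 0.132 × 65.1 = 0.97103
TRY→CAD→SEK→TRY: 0.0361 × 7.52 × 3.5 = 0.95015
TRY→INR→SEK→TRY: 2.3 × 0.113 × 3.5 = 0.90965
Maximum is TRY→SEK→CAD→TRY at 1.0423; arbitrage exists.

1.0423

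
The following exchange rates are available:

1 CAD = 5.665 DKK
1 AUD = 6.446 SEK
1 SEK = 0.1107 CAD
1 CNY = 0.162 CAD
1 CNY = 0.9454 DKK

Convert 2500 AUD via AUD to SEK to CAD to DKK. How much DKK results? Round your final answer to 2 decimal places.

2500 AUD × 6.446 = 16115 SEK
16115 SEK × 0.1107 = 1783.9305 CAD
1783.9305 CAD × 5.665 = 10105.9662825 DKK

10105.97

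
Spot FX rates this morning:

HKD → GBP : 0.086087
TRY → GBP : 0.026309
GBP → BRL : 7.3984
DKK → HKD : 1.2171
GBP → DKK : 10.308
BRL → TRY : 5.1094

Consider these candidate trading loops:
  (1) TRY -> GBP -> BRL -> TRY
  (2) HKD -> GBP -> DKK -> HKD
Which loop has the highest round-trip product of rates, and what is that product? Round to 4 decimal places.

(1) 0.026309 × 7.3984 × 5.1094 = 0.99452
(2) 0.086087 × 10.308 × 1.2171 = 1.08004
Highest is cycle (2) at 1.0800 (>1, arbitrage).

1.0800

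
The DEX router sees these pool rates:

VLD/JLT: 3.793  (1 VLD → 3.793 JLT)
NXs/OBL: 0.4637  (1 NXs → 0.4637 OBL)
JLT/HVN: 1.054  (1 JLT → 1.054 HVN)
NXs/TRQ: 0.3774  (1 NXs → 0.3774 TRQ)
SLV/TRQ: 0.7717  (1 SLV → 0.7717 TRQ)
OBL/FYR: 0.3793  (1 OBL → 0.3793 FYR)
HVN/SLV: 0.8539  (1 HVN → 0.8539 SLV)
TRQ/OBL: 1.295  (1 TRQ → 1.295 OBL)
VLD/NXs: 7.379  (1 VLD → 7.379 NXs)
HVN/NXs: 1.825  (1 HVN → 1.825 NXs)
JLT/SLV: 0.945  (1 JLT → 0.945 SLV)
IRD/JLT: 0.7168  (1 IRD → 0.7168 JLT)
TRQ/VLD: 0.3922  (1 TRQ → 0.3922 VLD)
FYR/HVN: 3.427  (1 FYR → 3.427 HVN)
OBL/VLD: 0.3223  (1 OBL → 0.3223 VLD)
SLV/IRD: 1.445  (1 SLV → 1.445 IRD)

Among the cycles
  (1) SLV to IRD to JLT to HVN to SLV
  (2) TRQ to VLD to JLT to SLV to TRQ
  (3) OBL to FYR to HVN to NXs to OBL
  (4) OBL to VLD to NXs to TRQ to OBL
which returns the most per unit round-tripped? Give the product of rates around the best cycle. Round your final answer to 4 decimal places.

(1) 1.445 × 0.7168 × 1.054 × 0.8539 = 0.93221
(2) 0.3922 × 3.793 × 0.945 × 0.7717 = 1.08485
(3) 0.3793 × 3.427 × 1.825 × 0.4637 = 1.10001
(4) 0.3223 × 7.379 × 0.3774 × 1.295 = 1.16233
Highest is cycle (4) at 1.1623 (>1, arbitrage).

1.1623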